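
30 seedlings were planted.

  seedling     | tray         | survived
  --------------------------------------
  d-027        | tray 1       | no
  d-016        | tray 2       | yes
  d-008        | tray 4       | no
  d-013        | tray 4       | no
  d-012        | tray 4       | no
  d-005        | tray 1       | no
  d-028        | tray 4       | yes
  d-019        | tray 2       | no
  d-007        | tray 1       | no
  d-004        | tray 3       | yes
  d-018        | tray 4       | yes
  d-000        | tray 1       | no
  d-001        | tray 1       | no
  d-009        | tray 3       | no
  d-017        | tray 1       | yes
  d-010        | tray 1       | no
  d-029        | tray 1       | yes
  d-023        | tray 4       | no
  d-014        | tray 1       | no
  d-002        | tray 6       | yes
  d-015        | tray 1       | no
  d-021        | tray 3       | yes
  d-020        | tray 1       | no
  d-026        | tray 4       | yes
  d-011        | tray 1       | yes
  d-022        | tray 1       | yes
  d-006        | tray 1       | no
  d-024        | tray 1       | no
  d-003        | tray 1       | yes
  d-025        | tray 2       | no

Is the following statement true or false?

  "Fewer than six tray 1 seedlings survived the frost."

'Fewer than six tray 1 seedlings survived the frost' holds iff |A ∩ B| < 6.
|A| = 16, |A ∩ B| = 5, |A ∖ B| = 11.
|A ∩ B| = 5, so the statement is true.

True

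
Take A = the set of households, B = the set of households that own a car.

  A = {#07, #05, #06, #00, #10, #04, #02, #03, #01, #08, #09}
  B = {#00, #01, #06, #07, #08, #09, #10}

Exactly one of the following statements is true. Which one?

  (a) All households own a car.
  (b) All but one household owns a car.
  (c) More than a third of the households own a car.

(c)

|A| = 11, |A ∩ B| = 7, |A ∖ B| = 4.
(a) requires A ⊆ B, i.e. every element of A is in B (|A ∖ B| = 0): false.
(b) requires |A ∖ B| = 1: false.
(c) requires |A ∩ B| / |A| > 1/3: true.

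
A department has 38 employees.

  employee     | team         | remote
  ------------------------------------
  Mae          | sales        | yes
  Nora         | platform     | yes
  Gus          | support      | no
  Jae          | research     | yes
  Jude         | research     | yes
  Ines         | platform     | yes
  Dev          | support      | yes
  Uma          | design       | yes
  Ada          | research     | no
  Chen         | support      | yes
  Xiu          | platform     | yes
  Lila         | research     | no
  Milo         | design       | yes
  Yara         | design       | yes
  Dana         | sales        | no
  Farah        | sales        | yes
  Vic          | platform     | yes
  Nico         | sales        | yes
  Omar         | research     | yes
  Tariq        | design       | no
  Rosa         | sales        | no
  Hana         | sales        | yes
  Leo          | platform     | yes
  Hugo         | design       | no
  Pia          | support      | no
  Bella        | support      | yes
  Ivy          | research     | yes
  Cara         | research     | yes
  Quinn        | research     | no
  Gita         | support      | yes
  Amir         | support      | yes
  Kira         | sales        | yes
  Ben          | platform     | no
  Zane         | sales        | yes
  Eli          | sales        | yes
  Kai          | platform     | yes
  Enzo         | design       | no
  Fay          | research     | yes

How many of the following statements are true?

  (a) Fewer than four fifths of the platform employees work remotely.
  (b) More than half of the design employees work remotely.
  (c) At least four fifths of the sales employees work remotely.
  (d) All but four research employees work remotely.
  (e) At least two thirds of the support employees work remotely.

1

(a) platform: |A| = 7, |A ∩ B| = 6; needs |A ∩ B| / |A| < 4/5 — false.
(b) design: |A| = 6, |A ∩ B| = 3; needs |A ∩ B| > |A ∖ B| — false.
(c) sales: |A| = 9, |A ∩ B| = 7; needs |A ∩ B| / |A| ≥ 4/5 — false.
(d) research: |A| = 9, |A ∩ B| = 6; needs |A ∖ B| = 4 — false.
(e) support: |A| = 7, |A ∩ B| = 5; needs |A ∩ B| / |A| ≥ 2/3 — true.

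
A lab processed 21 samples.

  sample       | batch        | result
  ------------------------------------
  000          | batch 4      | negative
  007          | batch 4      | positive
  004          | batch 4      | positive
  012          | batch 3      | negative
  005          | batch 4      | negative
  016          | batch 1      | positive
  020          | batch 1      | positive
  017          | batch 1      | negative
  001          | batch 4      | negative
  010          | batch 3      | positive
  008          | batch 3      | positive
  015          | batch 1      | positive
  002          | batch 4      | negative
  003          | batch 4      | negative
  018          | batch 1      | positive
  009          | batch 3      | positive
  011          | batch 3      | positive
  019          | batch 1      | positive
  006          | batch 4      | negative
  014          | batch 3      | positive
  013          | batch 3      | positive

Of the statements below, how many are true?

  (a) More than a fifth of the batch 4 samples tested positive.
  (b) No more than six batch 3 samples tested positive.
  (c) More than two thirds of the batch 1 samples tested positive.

3

(a) batch 4: |A| = 8, |A ∩ B| = 2; needs |A ∩ B| / |A| > 1/5 — true.
(b) batch 3: |A| = 7, |A ∩ B| = 6; needs |A ∩ B| ≤ 6 — true.
(c) batch 1: |A| = 6, |A ∩ B| = 5; needs |A ∩ B| / |A| > 2/3 — true.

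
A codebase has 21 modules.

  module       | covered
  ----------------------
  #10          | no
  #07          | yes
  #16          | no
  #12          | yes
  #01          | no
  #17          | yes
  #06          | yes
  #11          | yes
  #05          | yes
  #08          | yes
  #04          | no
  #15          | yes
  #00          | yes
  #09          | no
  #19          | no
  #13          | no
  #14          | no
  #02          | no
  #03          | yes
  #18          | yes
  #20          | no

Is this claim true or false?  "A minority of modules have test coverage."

False

'A minority of modules have test coverage' holds iff |A ∩ B| < |A ∖ B|.
|A| = 21, |A ∩ B| = 11, |A ∖ B| = 10.
11 > 10, so the statement is false.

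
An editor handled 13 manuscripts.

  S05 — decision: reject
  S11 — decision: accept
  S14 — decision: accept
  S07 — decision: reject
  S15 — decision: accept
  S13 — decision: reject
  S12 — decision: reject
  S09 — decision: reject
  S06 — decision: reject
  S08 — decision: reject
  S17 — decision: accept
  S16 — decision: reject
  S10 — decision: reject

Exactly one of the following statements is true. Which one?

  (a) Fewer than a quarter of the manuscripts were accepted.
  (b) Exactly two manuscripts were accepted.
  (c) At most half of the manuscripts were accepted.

|A| = 13, |A ∩ B| = 4, |A ∖ B| = 9.
(a) requires |A ∩ B| / |A| < 1/4: false.
(b) requires |A ∩ B| = 2: false.
(c) requires |A ∩ B| ≤ |A ∖ B|: true.

(c)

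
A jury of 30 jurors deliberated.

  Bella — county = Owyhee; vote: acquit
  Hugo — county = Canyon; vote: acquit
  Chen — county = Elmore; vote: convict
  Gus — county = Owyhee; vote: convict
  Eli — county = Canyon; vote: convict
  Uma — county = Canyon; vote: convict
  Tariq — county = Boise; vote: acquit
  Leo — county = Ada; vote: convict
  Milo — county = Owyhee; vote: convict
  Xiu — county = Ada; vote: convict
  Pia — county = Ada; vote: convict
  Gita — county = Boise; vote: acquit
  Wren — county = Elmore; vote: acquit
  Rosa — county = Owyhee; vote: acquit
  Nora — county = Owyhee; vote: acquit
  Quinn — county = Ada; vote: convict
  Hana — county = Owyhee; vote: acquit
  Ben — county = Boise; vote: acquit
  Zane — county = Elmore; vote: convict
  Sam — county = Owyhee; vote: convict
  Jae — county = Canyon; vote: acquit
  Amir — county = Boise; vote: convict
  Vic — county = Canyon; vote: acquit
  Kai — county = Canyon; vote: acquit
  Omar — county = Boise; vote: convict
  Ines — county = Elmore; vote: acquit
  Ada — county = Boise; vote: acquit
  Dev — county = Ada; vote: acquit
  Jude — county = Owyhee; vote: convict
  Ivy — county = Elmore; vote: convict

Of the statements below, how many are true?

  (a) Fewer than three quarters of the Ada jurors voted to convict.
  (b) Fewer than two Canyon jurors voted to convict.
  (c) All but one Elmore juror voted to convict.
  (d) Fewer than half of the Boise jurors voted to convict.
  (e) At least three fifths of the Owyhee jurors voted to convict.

(a) Ada: |A| = 5, |A ∩ B| = 4; needs |A ∩ B| / |A| < 3/4 — false.
(b) Canyon: |A| = 6, |A ∩ B| = 2; needs |A ∩ B| < 2 — false.
(c) Elmore: |A| = 5, |A ∩ B| = 3; needs |A ∖ B| = 1 — false.
(d) Boise: |A| = 6, |A ∩ B| = 2; needs |A ∩ B| < |A ∖ B| — true.
(e) Owyhee: |A| = 8, |A ∩ B| = 4; needs |A ∩ B| / |A| ≥ 3/5 — false.

1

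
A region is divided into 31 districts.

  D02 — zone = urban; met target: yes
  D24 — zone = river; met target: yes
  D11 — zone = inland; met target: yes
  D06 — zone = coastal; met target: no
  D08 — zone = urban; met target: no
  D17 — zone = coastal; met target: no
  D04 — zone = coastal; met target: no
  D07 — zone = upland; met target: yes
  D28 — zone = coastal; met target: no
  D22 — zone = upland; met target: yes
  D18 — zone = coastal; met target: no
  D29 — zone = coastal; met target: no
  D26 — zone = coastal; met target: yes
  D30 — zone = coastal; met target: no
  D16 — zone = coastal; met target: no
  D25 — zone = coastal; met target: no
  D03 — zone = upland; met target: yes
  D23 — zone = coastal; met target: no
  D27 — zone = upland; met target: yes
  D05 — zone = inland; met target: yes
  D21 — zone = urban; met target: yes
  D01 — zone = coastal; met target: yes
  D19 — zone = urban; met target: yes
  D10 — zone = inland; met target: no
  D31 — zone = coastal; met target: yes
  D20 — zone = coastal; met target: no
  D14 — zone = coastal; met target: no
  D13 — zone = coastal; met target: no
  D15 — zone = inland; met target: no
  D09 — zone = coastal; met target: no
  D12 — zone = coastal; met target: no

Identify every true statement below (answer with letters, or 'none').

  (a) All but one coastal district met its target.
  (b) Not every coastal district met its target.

|A| = 18, |A ∩ B| = 3, |A ∖ B| = 15.
(a) |A ∖ B| = 1: fails.
(b) A ⊄ B (|A ∖ B| ≥ 1): holds.

(b)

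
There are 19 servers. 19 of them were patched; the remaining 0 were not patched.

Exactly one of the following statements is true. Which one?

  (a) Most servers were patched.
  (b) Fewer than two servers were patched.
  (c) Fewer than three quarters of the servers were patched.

|A| = 19, |A ∩ B| = 19, |A ∖ B| = 0.
(a) requires |A ∩ B| > |A ∖ B|: true.
(b) requires |A ∩ B| < 2: false.
(c) requires |A ∩ B| / |A| < 3/4: false.

(a)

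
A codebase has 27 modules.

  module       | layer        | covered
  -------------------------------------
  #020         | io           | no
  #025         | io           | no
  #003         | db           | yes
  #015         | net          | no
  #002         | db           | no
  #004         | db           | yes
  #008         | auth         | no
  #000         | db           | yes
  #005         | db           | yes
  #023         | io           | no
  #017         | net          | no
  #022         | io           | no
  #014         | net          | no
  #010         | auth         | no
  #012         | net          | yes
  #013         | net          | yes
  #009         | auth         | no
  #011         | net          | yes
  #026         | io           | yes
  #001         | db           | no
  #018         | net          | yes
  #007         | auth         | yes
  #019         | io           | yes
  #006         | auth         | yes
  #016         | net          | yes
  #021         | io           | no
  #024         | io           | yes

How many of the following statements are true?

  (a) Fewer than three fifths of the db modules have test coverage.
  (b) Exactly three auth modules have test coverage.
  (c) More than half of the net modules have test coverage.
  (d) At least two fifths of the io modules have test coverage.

1

(a) db: |A| = 6, |A ∩ B| = 4; needs |A ∩ B| / |A| < 3/5 — false.
(b) auth: |A| = 5, |A ∩ B| = 2; needs |A ∩ B| = 3 — false.
(c) net: |A| = 8, |A ∩ B| = 5; needs |A ∩ B| > |A ∖ B| — true.
(d) io: |A| = 8, |A ∩ B| = 3; needs |A ∩ B| / |A| ≥ 2/5 — false.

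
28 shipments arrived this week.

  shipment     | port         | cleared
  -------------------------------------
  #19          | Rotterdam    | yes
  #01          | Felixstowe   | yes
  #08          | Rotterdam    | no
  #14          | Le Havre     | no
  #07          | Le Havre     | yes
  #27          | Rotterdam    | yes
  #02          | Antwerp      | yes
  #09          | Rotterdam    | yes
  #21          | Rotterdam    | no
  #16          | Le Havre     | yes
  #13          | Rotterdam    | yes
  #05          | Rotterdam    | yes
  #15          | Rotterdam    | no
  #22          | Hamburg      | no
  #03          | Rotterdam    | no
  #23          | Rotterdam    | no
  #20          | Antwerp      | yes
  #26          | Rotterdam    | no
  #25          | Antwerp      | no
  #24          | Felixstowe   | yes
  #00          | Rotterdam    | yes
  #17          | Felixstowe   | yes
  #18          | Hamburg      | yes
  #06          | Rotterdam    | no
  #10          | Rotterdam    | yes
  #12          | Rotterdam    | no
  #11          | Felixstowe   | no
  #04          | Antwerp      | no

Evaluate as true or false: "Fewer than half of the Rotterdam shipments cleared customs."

Truth condition: |A ∩ B| < |A ∖ B|.
|A| = 15, |A ∩ B| = 7, |A ∖ B| = 8.
7 < 8, so the statement is true.

True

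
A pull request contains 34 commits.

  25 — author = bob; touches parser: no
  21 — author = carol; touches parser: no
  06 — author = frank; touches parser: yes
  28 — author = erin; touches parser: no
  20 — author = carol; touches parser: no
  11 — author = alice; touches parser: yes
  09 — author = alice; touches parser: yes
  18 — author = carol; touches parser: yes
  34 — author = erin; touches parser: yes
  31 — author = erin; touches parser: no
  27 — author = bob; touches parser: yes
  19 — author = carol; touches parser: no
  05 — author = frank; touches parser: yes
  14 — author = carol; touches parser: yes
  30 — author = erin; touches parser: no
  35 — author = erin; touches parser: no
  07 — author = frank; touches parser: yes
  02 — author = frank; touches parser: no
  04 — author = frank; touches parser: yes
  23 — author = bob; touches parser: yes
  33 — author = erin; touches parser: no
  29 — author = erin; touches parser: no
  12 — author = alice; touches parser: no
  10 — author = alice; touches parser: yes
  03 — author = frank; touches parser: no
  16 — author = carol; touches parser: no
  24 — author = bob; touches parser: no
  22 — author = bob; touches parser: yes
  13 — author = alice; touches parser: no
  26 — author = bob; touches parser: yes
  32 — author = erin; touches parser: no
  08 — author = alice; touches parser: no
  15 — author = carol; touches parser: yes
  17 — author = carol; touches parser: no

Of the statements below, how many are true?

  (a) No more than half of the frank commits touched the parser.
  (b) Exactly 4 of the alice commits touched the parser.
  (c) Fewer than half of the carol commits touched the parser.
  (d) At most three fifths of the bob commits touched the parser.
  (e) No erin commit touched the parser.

1

(a) frank: |A| = 6, |A ∩ B| = 4; needs |A ∩ B| ≤ |A ∖ B| — false.
(b) alice: |A| = 6, |A ∩ B| = 3; needs |A ∩ B| = 4 — false.
(c) carol: |A| = 8, |A ∩ B| = 3; needs |A ∩ B| < |A ∖ B| — true.
(d) bob: |A| = 6, |A ∩ B| = 4; needs |A ∩ B| / |A| ≤ 3/5 — false.
(e) erin: |A| = 8, |A ∩ B| = 1; needs A ∩ B = ∅ (|A ∩ B| = 0) — false.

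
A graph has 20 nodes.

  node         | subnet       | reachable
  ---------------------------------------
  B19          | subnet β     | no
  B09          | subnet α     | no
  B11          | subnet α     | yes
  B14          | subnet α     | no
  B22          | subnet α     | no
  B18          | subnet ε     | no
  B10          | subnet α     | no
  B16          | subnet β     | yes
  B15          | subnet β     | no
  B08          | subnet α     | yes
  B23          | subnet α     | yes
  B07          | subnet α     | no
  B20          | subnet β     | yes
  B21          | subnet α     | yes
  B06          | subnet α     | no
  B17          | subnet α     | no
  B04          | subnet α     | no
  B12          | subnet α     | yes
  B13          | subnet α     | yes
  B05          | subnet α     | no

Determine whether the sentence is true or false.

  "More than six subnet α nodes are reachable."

The determiner here denotes the relation: |A ∩ B| > 6.
|A| = 15, |A ∩ B| = 6, |A ∖ B| = 9.
|A ∩ B| = 6, so the statement is false.

False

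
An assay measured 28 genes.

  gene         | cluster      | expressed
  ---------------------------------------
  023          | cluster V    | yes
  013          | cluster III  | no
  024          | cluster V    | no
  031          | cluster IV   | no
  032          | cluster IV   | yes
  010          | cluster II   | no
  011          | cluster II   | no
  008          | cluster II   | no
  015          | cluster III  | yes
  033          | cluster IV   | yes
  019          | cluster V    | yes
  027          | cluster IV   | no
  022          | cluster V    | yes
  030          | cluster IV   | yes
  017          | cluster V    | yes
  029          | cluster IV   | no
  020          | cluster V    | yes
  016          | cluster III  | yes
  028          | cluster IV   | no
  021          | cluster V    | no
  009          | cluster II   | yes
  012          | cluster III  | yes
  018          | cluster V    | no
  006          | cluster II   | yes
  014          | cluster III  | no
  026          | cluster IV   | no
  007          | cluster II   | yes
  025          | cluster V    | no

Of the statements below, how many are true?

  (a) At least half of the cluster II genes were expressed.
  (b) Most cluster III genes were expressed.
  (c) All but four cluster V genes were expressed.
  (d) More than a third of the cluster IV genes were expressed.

4

(a) cluster II: |A| = 6, |A ∩ B| = 3; needs |A ∩ B| ≥ |A ∖ B| — true.
(b) cluster III: |A| = 5, |A ∩ B| = 3; needs |A ∩ B| > |A ∖ B| — true.
(c) cluster V: |A| = 9, |A ∩ B| = 5; needs |A ∖ B| = 4 — true.
(d) cluster IV: |A| = 8, |A ∩ B| = 3; needs |A ∩ B| / |A| > 1/3 — true.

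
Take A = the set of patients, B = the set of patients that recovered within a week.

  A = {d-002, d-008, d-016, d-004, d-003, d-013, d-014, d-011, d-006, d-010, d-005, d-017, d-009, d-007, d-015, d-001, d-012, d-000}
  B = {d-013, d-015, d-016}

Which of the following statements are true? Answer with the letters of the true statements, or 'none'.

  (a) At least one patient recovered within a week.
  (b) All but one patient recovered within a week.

|A| = 18, |A ∩ B| = 3, |A ∖ B| = 15.
(a) A ∩ B ≠ ∅ (|A ∩ B| ≥ 1): holds.
(b) |A ∖ B| = 1: fails.

(a)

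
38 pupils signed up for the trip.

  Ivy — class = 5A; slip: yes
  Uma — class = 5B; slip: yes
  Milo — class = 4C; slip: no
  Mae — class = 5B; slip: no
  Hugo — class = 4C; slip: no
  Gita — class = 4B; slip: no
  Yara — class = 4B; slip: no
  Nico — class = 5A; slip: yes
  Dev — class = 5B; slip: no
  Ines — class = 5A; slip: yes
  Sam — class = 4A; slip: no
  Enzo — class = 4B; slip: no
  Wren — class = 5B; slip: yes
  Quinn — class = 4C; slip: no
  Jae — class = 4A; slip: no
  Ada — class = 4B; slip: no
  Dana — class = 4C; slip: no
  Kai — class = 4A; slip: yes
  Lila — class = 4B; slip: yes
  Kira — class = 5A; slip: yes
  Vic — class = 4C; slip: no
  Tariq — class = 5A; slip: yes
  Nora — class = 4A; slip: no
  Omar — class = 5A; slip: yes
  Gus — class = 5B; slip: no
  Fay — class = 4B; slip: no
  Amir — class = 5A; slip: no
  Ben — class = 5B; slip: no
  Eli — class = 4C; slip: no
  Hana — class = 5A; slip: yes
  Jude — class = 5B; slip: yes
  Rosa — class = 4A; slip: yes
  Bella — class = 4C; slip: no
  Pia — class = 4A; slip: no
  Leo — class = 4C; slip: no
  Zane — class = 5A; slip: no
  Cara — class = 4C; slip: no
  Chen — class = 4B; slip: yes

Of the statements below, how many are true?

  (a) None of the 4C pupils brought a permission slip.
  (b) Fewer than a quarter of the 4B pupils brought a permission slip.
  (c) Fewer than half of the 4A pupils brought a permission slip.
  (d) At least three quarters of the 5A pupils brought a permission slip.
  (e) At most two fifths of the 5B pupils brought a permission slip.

3

(a) 4C: |A| = 9, |A ∩ B| = 0; needs A ∩ B = ∅ (|A ∩ B| = 0) — true.
(b) 4B: |A| = 7, |A ∩ B| = 2; needs |A ∩ B| / |A| < 1/4 — false.
(c) 4A: |A| = 6, |A ∩ B| = 2; needs |A ∩ B| < |A ∖ B| — true.
(d) 5A: |A| = 9, |A ∩ B| = 7; needs |A ∩ B| / |A| ≥ 3/4 — true.
(e) 5B: |A| = 7, |A ∩ B| = 3; needs |A ∩ B| / |A| ≤ 2/5 — false.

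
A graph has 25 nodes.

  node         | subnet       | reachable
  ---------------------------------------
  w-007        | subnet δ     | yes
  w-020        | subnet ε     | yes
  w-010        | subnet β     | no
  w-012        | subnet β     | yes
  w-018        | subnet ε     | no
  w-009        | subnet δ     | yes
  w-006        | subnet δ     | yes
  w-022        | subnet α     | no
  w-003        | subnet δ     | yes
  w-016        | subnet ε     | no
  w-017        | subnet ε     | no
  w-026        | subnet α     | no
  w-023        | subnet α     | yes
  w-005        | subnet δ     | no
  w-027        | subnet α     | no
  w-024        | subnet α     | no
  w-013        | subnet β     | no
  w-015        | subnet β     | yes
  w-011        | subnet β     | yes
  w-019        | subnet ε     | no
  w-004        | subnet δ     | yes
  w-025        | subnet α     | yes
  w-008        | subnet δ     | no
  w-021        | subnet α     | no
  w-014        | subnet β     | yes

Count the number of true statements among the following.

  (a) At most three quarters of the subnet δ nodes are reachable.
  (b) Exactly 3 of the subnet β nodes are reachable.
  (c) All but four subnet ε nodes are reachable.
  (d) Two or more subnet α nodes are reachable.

(a) subnet δ: |A| = 7, |A ∩ B| = 5; needs |A ∩ B| / |A| ≤ 3/4 — true.
(b) subnet β: |A| = 6, |A ∩ B| = 4; needs |A ∩ B| = 3 — false.
(c) subnet ε: |A| = 5, |A ∩ B| = 1; needs |A ∖ B| = 4 — true.
(d) subnet α: |A| = 7, |A ∩ B| = 2; needs |A ∩ B| ≥ 2 — true.

3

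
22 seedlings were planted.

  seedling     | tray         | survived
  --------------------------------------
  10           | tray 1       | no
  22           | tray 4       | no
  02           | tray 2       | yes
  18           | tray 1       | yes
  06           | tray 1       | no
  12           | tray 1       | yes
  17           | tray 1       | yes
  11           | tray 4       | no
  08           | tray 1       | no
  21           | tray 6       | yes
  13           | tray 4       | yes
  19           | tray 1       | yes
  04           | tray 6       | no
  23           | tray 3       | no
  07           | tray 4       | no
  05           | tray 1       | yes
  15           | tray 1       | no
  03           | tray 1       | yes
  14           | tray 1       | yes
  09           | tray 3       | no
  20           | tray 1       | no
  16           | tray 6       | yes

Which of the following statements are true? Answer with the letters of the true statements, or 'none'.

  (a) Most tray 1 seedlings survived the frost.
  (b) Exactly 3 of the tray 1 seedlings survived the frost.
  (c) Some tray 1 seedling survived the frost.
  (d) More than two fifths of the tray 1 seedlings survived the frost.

|A| = 12, |A ∩ B| = 7, |A ∖ B| = 5.
(a) |A ∩ B| > |A ∖ B|: holds.
(b) |A ∩ B| = 3: fails.
(c) A ∩ B ≠ ∅ (|A ∩ B| ≥ 1): holds.
(d) |A ∩ B| / |A| > 2/5: holds.

(a), (c), (d)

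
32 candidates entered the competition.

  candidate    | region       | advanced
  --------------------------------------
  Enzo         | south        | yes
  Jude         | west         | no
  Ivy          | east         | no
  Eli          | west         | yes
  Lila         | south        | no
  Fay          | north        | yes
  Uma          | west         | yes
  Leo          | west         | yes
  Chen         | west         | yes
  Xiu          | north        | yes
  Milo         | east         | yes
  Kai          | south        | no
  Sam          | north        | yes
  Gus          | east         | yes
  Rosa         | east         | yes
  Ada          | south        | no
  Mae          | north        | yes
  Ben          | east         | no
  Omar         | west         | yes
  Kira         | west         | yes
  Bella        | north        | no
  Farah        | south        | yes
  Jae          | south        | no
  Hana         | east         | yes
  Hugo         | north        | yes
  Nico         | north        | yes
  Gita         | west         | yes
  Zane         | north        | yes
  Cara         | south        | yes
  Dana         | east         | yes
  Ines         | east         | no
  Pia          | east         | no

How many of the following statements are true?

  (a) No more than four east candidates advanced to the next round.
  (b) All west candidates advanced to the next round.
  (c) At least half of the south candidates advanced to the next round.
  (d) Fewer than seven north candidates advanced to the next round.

0

(a) east: |A| = 9, |A ∩ B| = 5; needs |A ∩ B| ≤ 4 — false.
(b) west: |A| = 8, |A ∩ B| = 7; needs A ⊆ B, i.e. every element of A is in B (|A ∖ B| = 0) — false.
(c) south: |A| = 7, |A ∩ B| = 3; needs |A ∩ B| ≥ |A ∖ B| — false.
(d) north: |A| = 8, |A ∩ B| = 7; needs |A ∩ B| < 7 — false.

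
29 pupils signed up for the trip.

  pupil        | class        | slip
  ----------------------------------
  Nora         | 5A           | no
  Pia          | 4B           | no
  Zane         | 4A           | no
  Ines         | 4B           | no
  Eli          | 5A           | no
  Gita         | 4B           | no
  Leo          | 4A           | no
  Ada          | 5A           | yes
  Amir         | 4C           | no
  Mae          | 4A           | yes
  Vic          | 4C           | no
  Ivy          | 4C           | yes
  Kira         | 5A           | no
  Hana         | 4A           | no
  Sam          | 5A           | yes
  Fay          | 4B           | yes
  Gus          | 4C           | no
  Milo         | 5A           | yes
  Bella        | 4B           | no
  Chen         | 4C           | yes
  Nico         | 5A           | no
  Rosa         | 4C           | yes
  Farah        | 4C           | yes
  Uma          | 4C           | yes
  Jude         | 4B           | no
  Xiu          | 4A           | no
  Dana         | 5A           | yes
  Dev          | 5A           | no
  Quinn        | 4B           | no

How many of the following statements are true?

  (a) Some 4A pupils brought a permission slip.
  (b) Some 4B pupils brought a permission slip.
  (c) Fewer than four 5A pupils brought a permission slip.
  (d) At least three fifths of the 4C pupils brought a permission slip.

3

(a) 4A: |A| = 5, |A ∩ B| = 1; needs A ∩ B ≠ ∅ (|A ∩ B| ≥ 1) — true.
(b) 4B: |A| = 7, |A ∩ B| = 1; needs A ∩ B ≠ ∅ (|A ∩ B| ≥ 1) — true.
(c) 5A: |A| = 9, |A ∩ B| = 4; needs |A ∩ B| < 4 — false.
(d) 4C: |A| = 8, |A ∩ B| = 5; needs |A ∩ B| / |A| ≥ 3/5 — true.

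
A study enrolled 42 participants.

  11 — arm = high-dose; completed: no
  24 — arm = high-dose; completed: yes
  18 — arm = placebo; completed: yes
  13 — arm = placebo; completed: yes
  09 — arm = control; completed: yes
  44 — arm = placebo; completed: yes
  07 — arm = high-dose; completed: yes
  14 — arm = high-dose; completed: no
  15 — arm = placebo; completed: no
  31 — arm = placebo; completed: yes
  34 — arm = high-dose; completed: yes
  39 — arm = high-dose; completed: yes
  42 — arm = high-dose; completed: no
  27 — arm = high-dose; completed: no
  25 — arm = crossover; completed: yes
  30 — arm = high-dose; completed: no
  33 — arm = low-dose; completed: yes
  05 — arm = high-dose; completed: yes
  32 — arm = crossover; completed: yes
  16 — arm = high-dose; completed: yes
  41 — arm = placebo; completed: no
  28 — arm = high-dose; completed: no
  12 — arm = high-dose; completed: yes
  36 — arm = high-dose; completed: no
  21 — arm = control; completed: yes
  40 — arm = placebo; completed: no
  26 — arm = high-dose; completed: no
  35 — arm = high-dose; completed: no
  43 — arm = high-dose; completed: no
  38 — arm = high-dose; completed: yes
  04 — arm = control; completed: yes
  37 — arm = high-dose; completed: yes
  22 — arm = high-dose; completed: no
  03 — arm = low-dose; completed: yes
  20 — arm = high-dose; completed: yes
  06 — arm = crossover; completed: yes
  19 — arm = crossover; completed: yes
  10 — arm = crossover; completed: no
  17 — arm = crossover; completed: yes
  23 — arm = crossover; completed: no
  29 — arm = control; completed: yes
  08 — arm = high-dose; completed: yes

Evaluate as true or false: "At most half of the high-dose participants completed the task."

'At most half of the high-dose participants completed the task' holds iff |A ∩ B| ≤ |A ∖ B|.
|A| = 22, |A ∩ B| = 11, |A ∖ B| = 11.
11 = 11, so the statement is true.

True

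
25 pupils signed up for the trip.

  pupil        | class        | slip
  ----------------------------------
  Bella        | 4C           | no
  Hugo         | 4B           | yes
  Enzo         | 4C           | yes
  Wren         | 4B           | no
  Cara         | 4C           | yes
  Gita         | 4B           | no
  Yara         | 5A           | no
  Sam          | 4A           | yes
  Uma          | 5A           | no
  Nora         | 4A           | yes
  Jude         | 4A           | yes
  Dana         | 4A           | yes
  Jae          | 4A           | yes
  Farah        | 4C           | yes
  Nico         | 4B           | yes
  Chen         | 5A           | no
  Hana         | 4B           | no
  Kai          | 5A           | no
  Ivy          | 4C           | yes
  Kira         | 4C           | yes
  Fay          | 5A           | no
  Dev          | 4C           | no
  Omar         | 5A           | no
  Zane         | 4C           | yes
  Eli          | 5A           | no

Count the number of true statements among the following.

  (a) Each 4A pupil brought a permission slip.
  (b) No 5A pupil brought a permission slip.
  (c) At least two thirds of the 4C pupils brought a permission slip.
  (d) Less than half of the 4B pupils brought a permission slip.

4

(a) 4A: |A| = 5, |A ∩ B| = 5; needs A ⊆ B, i.e. every element of A is in B (|A ∖ B| = 0) — true.
(b) 5A: |A| = 7, |A ∩ B| = 0; needs A ∩ B = ∅ (|A ∩ B| = 0) — true.
(c) 4C: |A| = 8, |A ∩ B| = 6; needs |A ∩ B| / |A| ≥ 2/3 — true.
(d) 4B: |A| = 5, |A ∩ B| = 2; needs |A ∩ B| < |A ∖ B| — true.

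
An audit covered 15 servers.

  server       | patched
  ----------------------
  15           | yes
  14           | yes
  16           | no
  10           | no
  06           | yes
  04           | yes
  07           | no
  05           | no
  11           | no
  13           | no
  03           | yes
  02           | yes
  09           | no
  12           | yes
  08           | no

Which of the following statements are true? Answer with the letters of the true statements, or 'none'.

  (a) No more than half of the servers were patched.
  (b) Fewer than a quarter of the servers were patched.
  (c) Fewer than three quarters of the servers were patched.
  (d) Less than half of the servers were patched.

(a), (c), (d)

|A| = 15, |A ∩ B| = 7, |A ∖ B| = 8.
(a) |A ∩ B| ≤ |A ∖ B|: holds.
(b) |A ∩ B| / |A| < 1/4: fails.
(c) |A ∩ B| / |A| < 3/4: holds.
(d) |A ∩ B| < |A ∖ B|: holds.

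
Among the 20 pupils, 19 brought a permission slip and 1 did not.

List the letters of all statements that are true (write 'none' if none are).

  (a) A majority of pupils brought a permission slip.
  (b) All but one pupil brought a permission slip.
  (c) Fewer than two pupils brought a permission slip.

|A| = 20, |A ∩ B| = 19, |A ∖ B| = 1.
(a) |A ∩ B| > |A ∖ B|: holds.
(b) |A ∖ B| = 1: holds.
(c) |A ∩ B| < 2: fails.

(a), (b)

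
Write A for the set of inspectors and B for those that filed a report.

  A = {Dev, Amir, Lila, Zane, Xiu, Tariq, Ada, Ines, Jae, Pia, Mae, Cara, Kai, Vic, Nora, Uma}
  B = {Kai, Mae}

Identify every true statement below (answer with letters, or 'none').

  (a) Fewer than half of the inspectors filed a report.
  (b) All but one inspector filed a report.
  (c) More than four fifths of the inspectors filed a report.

|A| = 16, |A ∩ B| = 2, |A ∖ B| = 14.
(a) |A ∩ B| < |A ∖ B|: holds.
(b) |A ∖ B| = 1: fails.
(c) |A ∩ B| / |A| > 4/5: fails.

(a)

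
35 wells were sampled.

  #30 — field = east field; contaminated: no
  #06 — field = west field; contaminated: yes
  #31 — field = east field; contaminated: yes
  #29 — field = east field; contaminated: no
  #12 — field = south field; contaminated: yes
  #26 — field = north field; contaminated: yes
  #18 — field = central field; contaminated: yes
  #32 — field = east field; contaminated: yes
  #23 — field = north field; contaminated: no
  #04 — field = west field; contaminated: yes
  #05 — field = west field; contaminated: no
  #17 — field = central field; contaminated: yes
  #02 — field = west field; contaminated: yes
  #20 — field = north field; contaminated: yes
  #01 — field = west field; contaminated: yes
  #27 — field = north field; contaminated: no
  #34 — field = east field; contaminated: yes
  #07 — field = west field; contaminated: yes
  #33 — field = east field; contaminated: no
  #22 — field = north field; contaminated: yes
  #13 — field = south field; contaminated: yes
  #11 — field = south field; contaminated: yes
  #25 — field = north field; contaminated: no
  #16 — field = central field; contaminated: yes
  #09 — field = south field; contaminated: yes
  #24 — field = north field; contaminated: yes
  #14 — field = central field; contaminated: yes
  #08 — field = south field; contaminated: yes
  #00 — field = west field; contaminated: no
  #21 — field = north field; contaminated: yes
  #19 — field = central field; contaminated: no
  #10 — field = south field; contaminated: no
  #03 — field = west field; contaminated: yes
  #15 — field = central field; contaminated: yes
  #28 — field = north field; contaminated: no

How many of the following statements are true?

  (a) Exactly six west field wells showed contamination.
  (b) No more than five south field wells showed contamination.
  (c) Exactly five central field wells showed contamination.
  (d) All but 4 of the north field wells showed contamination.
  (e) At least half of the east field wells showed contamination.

(a) west field: |A| = 8, |A ∩ B| = 6; needs |A ∩ B| = 6 — true.
(b) south field: |A| = 6, |A ∩ B| = 5; needs |A ∩ B| ≤ 5 — true.
(c) central field: |A| = 6, |A ∩ B| = 5; needs |A ∩ B| = 5 — true.
(d) north field: |A| = 9, |A ∩ B| = 5; needs |A ∖ B| = 4 — true.
(e) east field: |A| = 6, |A ∩ B| = 3; needs |A ∩ B| ≥ |A ∖ B| — true.

5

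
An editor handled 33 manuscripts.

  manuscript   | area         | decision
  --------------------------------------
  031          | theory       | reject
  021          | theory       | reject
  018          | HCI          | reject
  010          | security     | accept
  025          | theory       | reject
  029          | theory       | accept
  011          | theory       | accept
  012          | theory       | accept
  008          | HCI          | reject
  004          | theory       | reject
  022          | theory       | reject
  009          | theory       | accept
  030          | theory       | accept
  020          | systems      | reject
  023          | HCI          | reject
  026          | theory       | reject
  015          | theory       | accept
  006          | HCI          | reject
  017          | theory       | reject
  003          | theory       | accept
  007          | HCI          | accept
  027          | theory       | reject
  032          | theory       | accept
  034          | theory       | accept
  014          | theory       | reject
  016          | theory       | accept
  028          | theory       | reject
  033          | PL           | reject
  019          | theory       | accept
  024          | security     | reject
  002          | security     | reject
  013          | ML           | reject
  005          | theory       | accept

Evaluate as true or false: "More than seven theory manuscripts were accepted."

True

'More than seven theory manuscripts were accepted' holds iff |A ∩ B| > 7.
|A| = 22, |A ∩ B| = 12, |A ∖ B| = 10.
|A ∩ B| = 12, so the statement is true.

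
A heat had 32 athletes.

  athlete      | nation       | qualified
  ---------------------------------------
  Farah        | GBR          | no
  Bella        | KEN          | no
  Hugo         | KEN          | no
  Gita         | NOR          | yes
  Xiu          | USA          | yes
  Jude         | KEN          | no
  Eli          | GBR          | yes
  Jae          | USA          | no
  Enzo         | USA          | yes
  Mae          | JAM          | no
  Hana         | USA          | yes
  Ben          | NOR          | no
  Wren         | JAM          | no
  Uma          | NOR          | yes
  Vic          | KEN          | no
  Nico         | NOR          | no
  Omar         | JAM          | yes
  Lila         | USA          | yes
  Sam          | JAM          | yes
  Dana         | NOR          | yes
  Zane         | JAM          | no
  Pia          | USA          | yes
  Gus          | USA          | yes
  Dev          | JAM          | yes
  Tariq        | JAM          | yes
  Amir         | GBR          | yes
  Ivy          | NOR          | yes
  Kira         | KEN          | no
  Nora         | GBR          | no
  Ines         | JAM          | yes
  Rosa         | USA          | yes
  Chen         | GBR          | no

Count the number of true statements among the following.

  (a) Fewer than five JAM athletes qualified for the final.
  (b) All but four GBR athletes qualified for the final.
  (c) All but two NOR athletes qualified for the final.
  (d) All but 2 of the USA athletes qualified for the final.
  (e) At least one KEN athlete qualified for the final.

(a) JAM: |A| = 8, |A ∩ B| = 5; needs |A ∩ B| < 5 — false.
(b) GBR: |A| = 5, |A ∩ B| = 2; needs |A ∖ B| = 4 — false.
(c) NOR: |A| = 6, |A ∩ B| = 4; needs |A ∖ B| = 2 — true.
(d) USA: |A| = 8, |A ∩ B| = 7; needs |A ∖ B| = 2 — false.
(e) KEN: |A| = 5, |A ∩ B| = 0; needs A ∩ B ≠ ∅ (|A ∩ B| ≥ 1) — false.

1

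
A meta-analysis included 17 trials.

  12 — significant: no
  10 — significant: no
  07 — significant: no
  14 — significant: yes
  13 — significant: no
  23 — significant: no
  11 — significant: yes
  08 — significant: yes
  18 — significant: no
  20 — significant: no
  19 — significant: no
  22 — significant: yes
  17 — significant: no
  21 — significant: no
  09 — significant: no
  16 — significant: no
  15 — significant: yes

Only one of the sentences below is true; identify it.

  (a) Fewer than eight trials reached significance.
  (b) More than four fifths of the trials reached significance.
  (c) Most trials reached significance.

(a)

|A| = 17, |A ∩ B| = 5, |A ∖ B| = 12.
(a) requires |A ∩ B| < 8: true.
(b) requires |A ∩ B| / |A| > 4/5: false.
(c) requires |A ∩ B| > |A ∖ B|: false.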